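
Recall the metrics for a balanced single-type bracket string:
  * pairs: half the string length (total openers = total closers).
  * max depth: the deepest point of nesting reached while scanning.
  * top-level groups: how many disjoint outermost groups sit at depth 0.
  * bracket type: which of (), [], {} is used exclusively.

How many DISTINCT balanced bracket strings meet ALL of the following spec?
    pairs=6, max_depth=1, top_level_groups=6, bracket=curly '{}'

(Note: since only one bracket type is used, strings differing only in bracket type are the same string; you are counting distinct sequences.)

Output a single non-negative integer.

Answer: 1

Derivation:
Spec: pairs=6 depth=1 groups=6
Count(depth <= 1) = 1
Count(depth <= 0) = 0
Count(depth == 1) = 1 - 0 = 1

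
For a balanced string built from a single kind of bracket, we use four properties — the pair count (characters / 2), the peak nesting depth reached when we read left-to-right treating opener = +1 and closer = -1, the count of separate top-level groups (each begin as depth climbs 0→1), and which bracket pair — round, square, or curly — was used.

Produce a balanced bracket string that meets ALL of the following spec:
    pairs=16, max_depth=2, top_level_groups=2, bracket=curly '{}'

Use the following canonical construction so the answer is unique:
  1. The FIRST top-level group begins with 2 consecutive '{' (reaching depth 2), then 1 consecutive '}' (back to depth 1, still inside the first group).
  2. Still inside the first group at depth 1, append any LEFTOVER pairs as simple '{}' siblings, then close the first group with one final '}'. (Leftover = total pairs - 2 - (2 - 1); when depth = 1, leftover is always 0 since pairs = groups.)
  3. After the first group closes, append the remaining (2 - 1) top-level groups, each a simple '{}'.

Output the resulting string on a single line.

Answer: {{}{}{}{}{}{}{}{}{}{}{}{}{}{}}{}

Derivation:
Spec: pairs=16 depth=2 groups=2
Leftover pairs = 16 - 2 - (2-1) = 13
First group: deep chain of depth 2 + 13 sibling pairs
Remaining 1 groups: simple '{}' each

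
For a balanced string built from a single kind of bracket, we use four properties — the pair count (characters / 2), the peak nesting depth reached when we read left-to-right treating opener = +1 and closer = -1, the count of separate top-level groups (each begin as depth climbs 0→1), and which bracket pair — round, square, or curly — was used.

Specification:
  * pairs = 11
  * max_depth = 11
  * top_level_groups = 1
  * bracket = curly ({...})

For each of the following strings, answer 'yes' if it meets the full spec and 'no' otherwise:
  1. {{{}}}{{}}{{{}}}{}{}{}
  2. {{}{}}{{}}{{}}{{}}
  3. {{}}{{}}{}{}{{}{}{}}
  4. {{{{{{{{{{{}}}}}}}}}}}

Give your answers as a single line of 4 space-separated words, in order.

String 1 '{{{}}}{{}}{{{}}}{}{}{}': depth seq [1 2 3 2 1 0 1 2 1 0 1 2 3 2 1 0 1 0 1 0 1 0]
  -> pairs=11 depth=3 groups=6 -> no
String 2 '{{}{}}{{}}{{}}{{}}': depth seq [1 2 1 2 1 0 1 2 1 0 1 2 1 0 1 2 1 0]
  -> pairs=9 depth=2 groups=4 -> no
String 3 '{{}}{{}}{}{}{{}{}{}}': depth seq [1 2 1 0 1 2 1 0 1 0 1 0 1 2 1 2 1 2 1 0]
  -> pairs=10 depth=2 groups=5 -> no
String 4 '{{{{{{{{{{{}}}}}}}}}}}': depth seq [1 2 3 4 5 6 7 8 9 10 11 10 9 8 7 6 5 4 3 2 1 0]
  -> pairs=11 depth=11 groups=1 -> yes

Answer: no no no yes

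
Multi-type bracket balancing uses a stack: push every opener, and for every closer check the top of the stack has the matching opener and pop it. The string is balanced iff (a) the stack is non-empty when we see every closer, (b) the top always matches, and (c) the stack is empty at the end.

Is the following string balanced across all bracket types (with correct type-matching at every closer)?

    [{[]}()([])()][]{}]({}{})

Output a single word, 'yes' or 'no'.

Answer: no

Derivation:
pos 0: push '['; stack = [
pos 1: push '{'; stack = [{
pos 2: push '['; stack = [{[
pos 3: ']' matches '['; pop; stack = [{
pos 4: '}' matches '{'; pop; stack = [
pos 5: push '('; stack = [(
pos 6: ')' matches '('; pop; stack = [
pos 7: push '('; stack = [(
pos 8: push '['; stack = [([
pos 9: ']' matches '['; pop; stack = [(
pos 10: ')' matches '('; pop; stack = [
pos 11: push '('; stack = [(
pos 12: ')' matches '('; pop; stack = [
pos 13: ']' matches '['; pop; stack = (empty)
pos 14: push '['; stack = [
pos 15: ']' matches '['; pop; stack = (empty)
pos 16: push '{'; stack = {
pos 17: '}' matches '{'; pop; stack = (empty)
pos 18: saw closer ']' but stack is empty → INVALID
Verdict: unmatched closer ']' at position 18 → no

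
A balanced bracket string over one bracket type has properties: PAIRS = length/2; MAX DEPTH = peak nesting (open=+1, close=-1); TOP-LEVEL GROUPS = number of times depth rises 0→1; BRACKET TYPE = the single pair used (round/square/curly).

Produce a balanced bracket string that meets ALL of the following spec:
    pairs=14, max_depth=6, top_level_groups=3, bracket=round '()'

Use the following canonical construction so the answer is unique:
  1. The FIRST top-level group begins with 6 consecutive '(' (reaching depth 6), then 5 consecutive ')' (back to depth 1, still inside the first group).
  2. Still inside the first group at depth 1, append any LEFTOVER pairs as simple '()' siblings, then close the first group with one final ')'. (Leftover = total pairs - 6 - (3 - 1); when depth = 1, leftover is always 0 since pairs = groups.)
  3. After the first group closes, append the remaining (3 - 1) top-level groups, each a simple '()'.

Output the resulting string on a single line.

Answer: (((((()))))()()()()()())()()

Derivation:
Spec: pairs=14 depth=6 groups=3
Leftover pairs = 14 - 6 - (3-1) = 6
First group: deep chain of depth 6 + 6 sibling pairs
Remaining 2 groups: simple '()' each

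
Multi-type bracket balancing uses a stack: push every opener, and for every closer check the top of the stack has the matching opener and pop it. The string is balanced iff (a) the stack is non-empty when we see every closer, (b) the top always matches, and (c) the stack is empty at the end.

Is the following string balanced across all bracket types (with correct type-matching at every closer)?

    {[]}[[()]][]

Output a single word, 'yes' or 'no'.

pos 0: push '{'; stack = {
pos 1: push '['; stack = {[
pos 2: ']' matches '['; pop; stack = {
pos 3: '}' matches '{'; pop; stack = (empty)
pos 4: push '['; stack = [
pos 5: push '['; stack = [[
pos 6: push '('; stack = [[(
pos 7: ')' matches '('; pop; stack = [[
pos 8: ']' matches '['; pop; stack = [
pos 9: ']' matches '['; pop; stack = (empty)
pos 10: push '['; stack = [
pos 11: ']' matches '['; pop; stack = (empty)
end: stack empty → VALID
Verdict: properly nested → yes

Answer: yes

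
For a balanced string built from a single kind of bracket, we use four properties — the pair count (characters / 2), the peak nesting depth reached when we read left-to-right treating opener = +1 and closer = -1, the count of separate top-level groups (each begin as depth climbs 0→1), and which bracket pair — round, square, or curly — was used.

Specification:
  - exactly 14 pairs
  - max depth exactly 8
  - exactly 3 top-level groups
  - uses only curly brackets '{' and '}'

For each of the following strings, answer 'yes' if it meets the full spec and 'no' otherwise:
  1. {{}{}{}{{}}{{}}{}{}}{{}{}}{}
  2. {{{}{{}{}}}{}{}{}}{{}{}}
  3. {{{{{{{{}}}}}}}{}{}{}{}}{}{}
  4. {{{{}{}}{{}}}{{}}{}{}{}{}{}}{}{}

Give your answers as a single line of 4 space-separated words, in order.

String 1 '{{}{}{}{{}}{{}}{}{}}{{}{}}{}': depth seq [1 2 1 2 1 2 1 2 3 2 1 2 3 2 1 2 1 2 1 0 1 2 1 2 1 0 1 0]
  -> pairs=14 depth=3 groups=3 -> no
String 2 '{{{}{{}{}}}{}{}{}}{{}{}}': depth seq [1 2 3 2 3 4 3 4 3 2 1 2 1 2 1 2 1 0 1 2 1 2 1 0]
  -> pairs=12 depth=4 groups=2 -> no
String 3 '{{{{{{{{}}}}}}}{}{}{}{}}{}{}': depth seq [1 2 3 4 5 6 7 8 7 6 5 4 3 2 1 2 1 2 1 2 1 2 1 0 1 0 1 0]
  -> pairs=14 depth=8 groups=3 -> yes
String 4 '{{{{}{}}{{}}}{{}}{}{}{}{}{}}{}{}': depth seq [1 2 3 4 3 4 3 2 3 4 3 2 1 2 3 2 1 2 1 2 1 2 1 2 1 2 1 0 1 0 1 0]
  -> pairs=16 depth=4 groups=3 -> no

Answer: no no yes no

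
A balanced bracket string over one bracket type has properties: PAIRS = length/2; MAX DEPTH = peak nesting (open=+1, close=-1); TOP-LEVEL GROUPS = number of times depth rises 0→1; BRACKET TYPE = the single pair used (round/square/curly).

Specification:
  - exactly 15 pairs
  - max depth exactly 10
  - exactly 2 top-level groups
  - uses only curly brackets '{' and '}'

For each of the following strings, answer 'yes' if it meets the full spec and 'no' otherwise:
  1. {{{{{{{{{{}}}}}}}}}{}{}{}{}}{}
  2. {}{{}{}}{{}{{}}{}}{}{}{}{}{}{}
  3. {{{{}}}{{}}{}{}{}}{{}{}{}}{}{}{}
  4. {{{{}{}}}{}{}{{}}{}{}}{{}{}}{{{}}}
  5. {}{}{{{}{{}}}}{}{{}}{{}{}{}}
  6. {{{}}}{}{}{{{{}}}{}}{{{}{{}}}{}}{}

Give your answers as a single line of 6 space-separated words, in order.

String 1 '{{{{{{{{{{}}}}}}}}}{}{}{}{}}{}': depth seq [1 2 3 4 5 6 7 8 9 10 9 8 7 6 5 4 3 2 1 2 1 2 1 2 1 2 1 0 1 0]
  -> pairs=15 depth=10 groups=2 -> yes
String 2 '{}{{}{}}{{}{{}}{}}{}{}{}{}{}{}': depth seq [1 0 1 2 1 2 1 0 1 2 1 2 3 2 1 2 1 0 1 0 1 0 1 0 1 0 1 0 1 0]
  -> pairs=15 depth=3 groups=9 -> no
String 3 '{{{{}}}{{}}{}{}{}}{{}{}{}}{}{}{}': depth seq [1 2 3 4 3 2 1 2 3 2 1 2 1 2 1 2 1 0 1 2 1 2 1 2 1 0 1 0 1 0 1 0]
  -> pairs=16 depth=4 groups=5 -> no
String 4 '{{{{}{}}}{}{}{{}}{}{}}{{}{}}{{{}}}': depth seq [1 2 3 4 3 4 3 2 1 2 1 2 1 2 3 2 1 2 1 2 1 0 1 2 1 2 1 0 1 2 3 2 1 0]
  -> pairs=17 depth=4 groups=3 -> no
String 5 '{}{}{{{}{{}}}}{}{{}}{{}{}{}}': depth seq [1 0 1 0 1 2 3 2 3 4 3 2 1 0 1 0 1 2 1 0 1 2 1 2 1 2 1 0]
  -> pairs=14 depth=4 groups=6 -> no
String 6 '{{{}}}{}{}{{{{}}}{}}{{{}{{}}}{}}{}': depth seq [1 2 3 2 1 0 1 0 1 0 1 2 3 4 3 2 1 2 1 0 1 2 3 2 3 4 3 2 1 2 1 0 1 0]
  -> pairs=17 depth=4 groups=6 -> no

Answer: yes no no no no no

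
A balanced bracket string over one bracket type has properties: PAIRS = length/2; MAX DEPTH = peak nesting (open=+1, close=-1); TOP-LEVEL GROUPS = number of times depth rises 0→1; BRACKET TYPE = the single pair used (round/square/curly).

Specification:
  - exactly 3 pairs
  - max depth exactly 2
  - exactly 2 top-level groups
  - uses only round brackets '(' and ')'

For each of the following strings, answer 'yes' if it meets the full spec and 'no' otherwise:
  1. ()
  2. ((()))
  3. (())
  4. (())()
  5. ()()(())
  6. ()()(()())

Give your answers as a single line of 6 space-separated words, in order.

String 1 '()': depth seq [1 0]
  -> pairs=1 depth=1 groups=1 -> no
String 2 '((()))': depth seq [1 2 3 2 1 0]
  -> pairs=3 depth=3 groups=1 -> no
String 3 '(())': depth seq [1 2 1 0]
  -> pairs=2 depth=2 groups=1 -> no
String 4 '(())()': depth seq [1 2 1 0 1 0]
  -> pairs=3 depth=2 groups=2 -> yes
String 5 '()()(())': depth seq [1 0 1 0 1 2 1 0]
  -> pairs=4 depth=2 groups=3 -> no
String 6 '()()(()())': depth seq [1 0 1 0 1 2 1 2 1 0]
  -> pairs=5 depth=2 groups=3 -> no

Answer: no no no yes no no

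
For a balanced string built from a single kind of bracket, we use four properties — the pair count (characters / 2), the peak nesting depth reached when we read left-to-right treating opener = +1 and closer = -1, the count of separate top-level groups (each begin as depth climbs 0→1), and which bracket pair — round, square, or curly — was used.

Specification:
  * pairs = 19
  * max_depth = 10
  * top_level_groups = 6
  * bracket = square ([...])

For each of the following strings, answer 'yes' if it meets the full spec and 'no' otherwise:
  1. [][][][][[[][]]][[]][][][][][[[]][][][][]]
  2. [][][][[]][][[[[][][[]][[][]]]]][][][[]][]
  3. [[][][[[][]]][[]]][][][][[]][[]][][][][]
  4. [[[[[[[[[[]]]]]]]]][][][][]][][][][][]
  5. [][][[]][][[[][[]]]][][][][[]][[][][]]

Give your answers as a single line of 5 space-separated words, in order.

String 1 '[][][][][[[][]]][[]][][][][][[[]][][][][]]': depth seq [1 0 1 0 1 0 1 0 1 2 3 2 3 2 1 0 1 2 1 0 1 0 1 0 1 0 1 0 1 2 3 2 1 2 1 2 1 2 1 2 1 0]
  -> pairs=21 depth=3 groups=11 -> no
String 2 '[][][][[]][][[[[][][[]][[][]]]]][][][[]][]': depth seq [1 0 1 0 1 0 1 2 1 0 1 0 1 2 3 4 3 4 3 4 5 4 3 4 5 4 5 4 3 2 1 0 1 0 1 0 1 2 1 0 1 0]
  -> pairs=21 depth=5 groups=10 -> no
String 3 '[[][][[[][]]][[]]][][][][[]][[]][][][][]': depth seq [1 2 1 2 1 2 3 4 3 4 3 2 1 2 3 2 1 0 1 0 1 0 1 0 1 2 1 0 1 2 1 0 1 0 1 0 1 0 1 0]
  -> pairs=20 depth=4 groups=10 -> no
String 4 '[[[[[[[[[[]]]]]]]]][][][][]][][][][][]': depth seq [1 2 3 4 5 6 7 8 9 10 9 8 7 6 5 4 3 2 1 2 1 2 1 2 1 2 1 0 1 0 1 0 1 0 1 0 1 0]
  -> pairs=19 depth=10 groups=6 -> yes
String 5 '[][][[]][][[[][[]]]][][][][[]][[][][]]': depth seq [1 0 1 0 1 2 1 0 1 0 1 2 3 2 3 4 3 2 1 0 1 0 1 0 1 0 1 2 1 0 1 2 1 2 1 2 1 0]
  -> pairs=19 depth=4 groups=10 -> no

Answer: no no no yes no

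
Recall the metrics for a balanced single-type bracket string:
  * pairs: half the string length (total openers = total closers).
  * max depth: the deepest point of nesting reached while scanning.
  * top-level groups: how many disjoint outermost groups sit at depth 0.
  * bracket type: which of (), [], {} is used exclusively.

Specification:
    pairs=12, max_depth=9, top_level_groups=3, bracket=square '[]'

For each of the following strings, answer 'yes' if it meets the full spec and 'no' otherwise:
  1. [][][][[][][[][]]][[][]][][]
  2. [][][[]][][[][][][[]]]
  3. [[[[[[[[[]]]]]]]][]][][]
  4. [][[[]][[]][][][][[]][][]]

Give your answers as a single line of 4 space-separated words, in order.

String 1 '[][][][[][][[][]]][[][]][][]': depth seq [1 0 1 0 1 0 1 2 1 2 1 2 3 2 3 2 1 0 1 2 1 2 1 0 1 0 1 0]
  -> pairs=14 depth=3 groups=7 -> no
String 2 '[][][[]][][[][][][[]]]': depth seq [1 0 1 0 1 2 1 0 1 0 1 2 1 2 1 2 1 2 3 2 1 0]
  -> pairs=11 depth=3 groups=5 -> no
String 3 '[[[[[[[[[]]]]]]]][]][][]': depth seq [1 2 3 4 5 6 7 8 9 8 7 6 5 4 3 2 1 2 1 0 1 0 1 0]
  -> pairs=12 depth=9 groups=3 -> yes
String 4 '[][[[]][[]][][][][[]][][]]': depth seq [1 0 1 2 3 2 1 2 3 2 1 2 1 2 1 2 1 2 3 2 1 2 1 2 1 0]
  -> pairs=13 depth=3 groups=2 -> no

Answer: no no yes no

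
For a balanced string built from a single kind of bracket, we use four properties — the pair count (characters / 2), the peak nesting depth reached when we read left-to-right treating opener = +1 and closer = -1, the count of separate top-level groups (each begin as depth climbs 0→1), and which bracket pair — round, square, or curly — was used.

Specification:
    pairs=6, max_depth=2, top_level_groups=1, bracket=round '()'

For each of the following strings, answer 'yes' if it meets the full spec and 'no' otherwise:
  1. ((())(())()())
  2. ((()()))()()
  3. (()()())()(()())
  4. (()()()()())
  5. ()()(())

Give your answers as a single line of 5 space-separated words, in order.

String 1 '((())(())()())': depth seq [1 2 3 2 1 2 3 2 1 2 1 2 1 0]
  -> pairs=7 depth=3 groups=1 -> no
String 2 '((()()))()()': depth seq [1 2 3 2 3 2 1 0 1 0 1 0]
  -> pairs=6 depth=3 groups=3 -> no
String 3 '(()()())()(()())': depth seq [1 2 1 2 1 2 1 0 1 0 1 2 1 2 1 0]
  -> pairs=8 depth=2 groups=3 -> no
String 4 '(()()()()())': depth seq [1 2 1 2 1 2 1 2 1 2 1 0]
  -> pairs=6 depth=2 groups=1 -> yes
String 5 '()()(())': depth seq [1 0 1 0 1 2 1 0]
  -> pairs=4 depth=2 groups=3 -> no

Answer: no no no yes no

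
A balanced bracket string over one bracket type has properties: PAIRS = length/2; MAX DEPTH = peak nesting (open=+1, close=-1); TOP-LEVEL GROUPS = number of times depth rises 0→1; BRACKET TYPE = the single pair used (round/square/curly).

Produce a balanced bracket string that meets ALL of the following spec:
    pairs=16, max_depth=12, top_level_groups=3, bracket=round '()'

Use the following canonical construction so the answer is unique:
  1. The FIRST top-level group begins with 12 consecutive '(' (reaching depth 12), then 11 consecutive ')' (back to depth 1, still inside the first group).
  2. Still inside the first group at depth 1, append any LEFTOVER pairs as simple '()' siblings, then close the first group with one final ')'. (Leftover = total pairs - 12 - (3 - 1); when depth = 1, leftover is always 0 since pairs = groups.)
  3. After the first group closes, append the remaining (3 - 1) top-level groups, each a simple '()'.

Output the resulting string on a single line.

Answer: (((((((((((()))))))))))()())()()

Derivation:
Spec: pairs=16 depth=12 groups=3
Leftover pairs = 16 - 12 - (3-1) = 2
First group: deep chain of depth 12 + 2 sibling pairs
Remaining 2 groups: simple '()' each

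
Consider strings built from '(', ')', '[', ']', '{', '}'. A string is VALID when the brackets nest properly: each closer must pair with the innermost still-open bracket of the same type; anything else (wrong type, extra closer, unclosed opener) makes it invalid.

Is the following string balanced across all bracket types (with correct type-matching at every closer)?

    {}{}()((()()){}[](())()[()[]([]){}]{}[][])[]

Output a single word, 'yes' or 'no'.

pos 0: push '{'; stack = {
pos 1: '}' matches '{'; pop; stack = (empty)
pos 2: push '{'; stack = {
pos 3: '}' matches '{'; pop; stack = (empty)
pos 4: push '('; stack = (
pos 5: ')' matches '('; pop; stack = (empty)
pos 6: push '('; stack = (
pos 7: push '('; stack = ((
pos 8: push '('; stack = (((
pos 9: ')' matches '('; pop; stack = ((
pos 10: push '('; stack = (((
pos 11: ')' matches '('; pop; stack = ((
pos 12: ')' matches '('; pop; stack = (
pos 13: push '{'; stack = ({
pos 14: '}' matches '{'; pop; stack = (
pos 15: push '['; stack = ([
pos 16: ']' matches '['; pop; stack = (
pos 17: push '('; stack = ((
pos 18: push '('; stack = (((
pos 19: ')' matches '('; pop; stack = ((
pos 20: ')' matches '('; pop; stack = (
pos 21: push '('; stack = ((
pos 22: ')' matches '('; pop; stack = (
pos 23: push '['; stack = ([
pos 24: push '('; stack = ([(
pos 25: ')' matches '('; pop; stack = ([
pos 26: push '['; stack = ([[
pos 27: ']' matches '['; pop; stack = ([
pos 28: push '('; stack = ([(
pos 29: push '['; stack = ([([
pos 30: ']' matches '['; pop; stack = ([(
pos 31: ')' matches '('; pop; stack = ([
pos 32: push '{'; stack = ([{
pos 33: '}' matches '{'; pop; stack = ([
pos 34: ']' matches '['; pop; stack = (
pos 35: push '{'; stack = ({
pos 36: '}' matches '{'; pop; stack = (
pos 37: push '['; stack = ([
pos 38: ']' matches '['; pop; stack = (
pos 39: push '['; stack = ([
pos 40: ']' matches '['; pop; stack = (
pos 41: ')' matches '('; pop; stack = (empty)
pos 42: push '['; stack = [
pos 43: ']' matches '['; pop; stack = (empty)
end: stack empty → VALID
Verdict: properly nested → yes

Answer: yes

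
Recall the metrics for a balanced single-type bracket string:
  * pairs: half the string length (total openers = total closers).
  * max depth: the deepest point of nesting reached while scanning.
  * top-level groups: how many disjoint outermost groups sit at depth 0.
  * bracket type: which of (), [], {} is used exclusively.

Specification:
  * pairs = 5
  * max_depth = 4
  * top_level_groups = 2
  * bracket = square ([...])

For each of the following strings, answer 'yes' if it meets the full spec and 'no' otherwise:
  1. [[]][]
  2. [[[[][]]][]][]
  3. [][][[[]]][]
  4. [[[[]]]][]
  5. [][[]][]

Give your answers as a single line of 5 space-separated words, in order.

String 1 '[[]][]': depth seq [1 2 1 0 1 0]
  -> pairs=3 depth=2 groups=2 -> no
String 2 '[[[[][]]][]][]': depth seq [1 2 3 4 3 4 3 2 1 2 1 0 1 0]
  -> pairs=7 depth=4 groups=2 -> no
String 3 '[][][[[]]][]': depth seq [1 0 1 0 1 2 3 2 1 0 1 0]
  -> pairs=6 depth=3 groups=4 -> no
String 4 '[[[[]]]][]': depth seq [1 2 3 4 3 2 1 0 1 0]
  -> pairs=5 depth=4 groups=2 -> yes
String 5 '[][[]][]': depth seq [1 0 1 2 1 0 1 0]
  -> pairs=4 depth=2 groups=3 -> no

Answer: no no no yes no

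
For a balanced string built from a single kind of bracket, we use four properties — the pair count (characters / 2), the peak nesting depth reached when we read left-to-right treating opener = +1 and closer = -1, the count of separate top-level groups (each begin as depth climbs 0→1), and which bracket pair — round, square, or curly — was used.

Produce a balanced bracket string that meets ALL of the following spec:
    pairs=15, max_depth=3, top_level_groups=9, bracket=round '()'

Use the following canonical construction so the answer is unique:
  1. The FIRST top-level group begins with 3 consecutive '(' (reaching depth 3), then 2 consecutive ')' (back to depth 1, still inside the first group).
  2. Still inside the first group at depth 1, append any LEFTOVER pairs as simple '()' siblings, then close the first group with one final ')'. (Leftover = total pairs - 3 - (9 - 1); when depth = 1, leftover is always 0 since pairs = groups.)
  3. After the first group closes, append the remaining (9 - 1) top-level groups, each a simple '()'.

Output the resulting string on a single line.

Answer: ((())()()()())()()()()()()()()

Derivation:
Spec: pairs=15 depth=3 groups=9
Leftover pairs = 15 - 3 - (9-1) = 4
First group: deep chain of depth 3 + 4 sibling pairs
Remaining 8 groups: simple '()' each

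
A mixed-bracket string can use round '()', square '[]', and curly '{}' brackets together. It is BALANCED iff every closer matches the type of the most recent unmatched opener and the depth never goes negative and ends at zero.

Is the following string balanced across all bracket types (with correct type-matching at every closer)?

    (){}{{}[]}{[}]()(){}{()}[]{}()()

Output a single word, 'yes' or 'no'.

pos 0: push '('; stack = (
pos 1: ')' matches '('; pop; stack = (empty)
pos 2: push '{'; stack = {
pos 3: '}' matches '{'; pop; stack = (empty)
pos 4: push '{'; stack = {
pos 5: push '{'; stack = {{
pos 6: '}' matches '{'; pop; stack = {
pos 7: push '['; stack = {[
pos 8: ']' matches '['; pop; stack = {
pos 9: '}' matches '{'; pop; stack = (empty)
pos 10: push '{'; stack = {
pos 11: push '['; stack = {[
pos 12: saw closer '}' but top of stack is '[' (expected ']') → INVALID
Verdict: type mismatch at position 12: '}' closes '[' → no

Answer: no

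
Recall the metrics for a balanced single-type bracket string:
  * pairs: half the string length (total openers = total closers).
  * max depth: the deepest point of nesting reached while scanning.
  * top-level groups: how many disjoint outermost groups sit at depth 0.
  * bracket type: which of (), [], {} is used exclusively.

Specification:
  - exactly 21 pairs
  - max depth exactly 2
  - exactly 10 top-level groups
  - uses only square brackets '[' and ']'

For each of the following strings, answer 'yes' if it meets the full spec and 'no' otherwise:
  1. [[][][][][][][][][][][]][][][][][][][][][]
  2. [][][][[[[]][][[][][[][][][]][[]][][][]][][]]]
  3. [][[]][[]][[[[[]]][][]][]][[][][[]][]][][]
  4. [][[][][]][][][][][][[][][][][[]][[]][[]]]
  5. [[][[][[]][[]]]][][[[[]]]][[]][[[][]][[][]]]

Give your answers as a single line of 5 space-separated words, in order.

Answer: yes no no no no

Derivation:
String 1 '[[][][][][][][][][][][]][][][][][][][][][]': depth seq [1 2 1 2 1 2 1 2 1 2 1 2 1 2 1 2 1 2 1 2 1 2 1 0 1 0 1 0 1 0 1 0 1 0 1 0 1 0 1 0 1 0]
  -> pairs=21 depth=2 groups=10 -> yes
String 2 '[][][][[[[]][][[][][[][][][]][[]][][][]][][]]]': depth seq [1 0 1 0 1 0 1 2 3 4 3 2 3 2 3 4 3 4 3 4 5 4 5 4 5 4 5 4 3 4 5 4 3 4 3 4 3 4 3 2 3 2 3 2 1 0]
  -> pairs=23 depth=5 groups=4 -> no
String 3 '[][[]][[]][[[[[]]][][]][]][[][][[]][]][][]': depth seq [1 0 1 2 1 0 1 2 1 0 1 2 3 4 5 4 3 2 3 2 3 2 1 2 1 0 1 2 1 2 1 2 3 2 1 2 1 0 1 0 1 0]
  -> pairs=21 depth=5 groups=7 -> no
String 4 '[][[][][]][][][][][][[][][][][[]][[]][[]]]': depth seq [1 0 1 2 1 2 1 2 1 0 1 0 1 0 1 0 1 0 1 0 1 2 1 2 1 2 1 2 1 2 3 2 1 2 3 2 1 2 3 2 1 0]
  -> pairs=21 depth=3 groups=8 -> no
String 5 '[[][[][[]][[]]]][][[[[]]]][[]][[[][]][[][]]]': depth seq [1 2 1 2 3 2 3 4 3 2 3 4 3 2 1 0 1 0 1 2 3 4 3 2 1 0 1 2 1 0 1 2 3 2 3 2 1 2 3 2 3 2 1 0]
  -> pairs=22 depth=4 groups=5 -> no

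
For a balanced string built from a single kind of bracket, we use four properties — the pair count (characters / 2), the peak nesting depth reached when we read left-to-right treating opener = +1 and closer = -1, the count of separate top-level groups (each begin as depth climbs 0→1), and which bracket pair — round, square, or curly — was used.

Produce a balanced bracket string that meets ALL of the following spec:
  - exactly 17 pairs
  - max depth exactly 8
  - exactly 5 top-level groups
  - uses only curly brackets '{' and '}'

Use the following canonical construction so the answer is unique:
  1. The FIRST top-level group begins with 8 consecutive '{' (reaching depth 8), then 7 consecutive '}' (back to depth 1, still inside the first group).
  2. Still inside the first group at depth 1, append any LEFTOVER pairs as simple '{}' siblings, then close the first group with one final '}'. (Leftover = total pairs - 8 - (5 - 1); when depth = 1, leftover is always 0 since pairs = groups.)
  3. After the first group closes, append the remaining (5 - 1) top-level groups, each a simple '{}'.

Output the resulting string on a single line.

Answer: {{{{{{{{}}}}}}}{}{}{}{}{}}{}{}{}{}

Derivation:
Spec: pairs=17 depth=8 groups=5
Leftover pairs = 17 - 8 - (5-1) = 5
First group: deep chain of depth 8 + 5 sibling pairs
Remaining 4 groups: simple '{}' each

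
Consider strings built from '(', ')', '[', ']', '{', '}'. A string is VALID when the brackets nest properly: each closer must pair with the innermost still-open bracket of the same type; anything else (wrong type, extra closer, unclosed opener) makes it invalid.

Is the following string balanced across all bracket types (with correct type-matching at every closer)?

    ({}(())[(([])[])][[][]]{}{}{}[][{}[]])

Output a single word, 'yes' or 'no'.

pos 0: push '('; stack = (
pos 1: push '{'; stack = ({
pos 2: '}' matches '{'; pop; stack = (
pos 3: push '('; stack = ((
pos 4: push '('; stack = (((
pos 5: ')' matches '('; pop; stack = ((
pos 6: ')' matches '('; pop; stack = (
pos 7: push '['; stack = ([
pos 8: push '('; stack = ([(
pos 9: push '('; stack = ([((
pos 10: push '['; stack = ([(([
pos 11: ']' matches '['; pop; stack = ([((
pos 12: ')' matches '('; pop; stack = ([(
pos 13: push '['; stack = ([([
pos 14: ']' matches '['; pop; stack = ([(
pos 15: ')' matches '('; pop; stack = ([
pos 16: ']' matches '['; pop; stack = (
pos 17: push '['; stack = ([
pos 18: push '['; stack = ([[
pos 19: ']' matches '['; pop; stack = ([
pos 20: push '['; stack = ([[
pos 21: ']' matches '['; pop; stack = ([
pos 22: ']' matches '['; pop; stack = (
pos 23: push '{'; stack = ({
pos 24: '}' matches '{'; pop; stack = (
pos 25: push '{'; stack = ({
pos 26: '}' matches '{'; pop; stack = (
pos 27: push '{'; stack = ({
pos 28: '}' matches '{'; pop; stack = (
pos 29: push '['; stack = ([
pos 30: ']' matches '['; pop; stack = (
pos 31: push '['; stack = ([
pos 32: push '{'; stack = ([{
pos 33: '}' matches '{'; pop; stack = ([
pos 34: push '['; stack = ([[
pos 35: ']' matches '['; pop; stack = ([
pos 36: ']' matches '['; pop; stack = (
pos 37: ')' matches '('; pop; stack = (empty)
end: stack empty → VALID
Verdict: properly nested → yes

Answer: yes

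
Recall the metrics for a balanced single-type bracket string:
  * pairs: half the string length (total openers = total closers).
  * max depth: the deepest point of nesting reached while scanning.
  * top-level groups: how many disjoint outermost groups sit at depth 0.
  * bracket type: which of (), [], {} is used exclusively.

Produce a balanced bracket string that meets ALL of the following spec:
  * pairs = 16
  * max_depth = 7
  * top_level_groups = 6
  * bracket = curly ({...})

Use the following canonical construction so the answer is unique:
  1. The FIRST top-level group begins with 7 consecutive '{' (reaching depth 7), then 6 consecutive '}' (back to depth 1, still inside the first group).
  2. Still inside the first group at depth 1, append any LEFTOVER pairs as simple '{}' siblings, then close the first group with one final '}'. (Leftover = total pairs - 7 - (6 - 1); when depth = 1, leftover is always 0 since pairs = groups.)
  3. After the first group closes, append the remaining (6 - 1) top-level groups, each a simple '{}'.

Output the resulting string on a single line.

Answer: {{{{{{{}}}}}}{}{}{}{}}{}{}{}{}{}

Derivation:
Spec: pairs=16 depth=7 groups=6
Leftover pairs = 16 - 7 - (6-1) = 4
First group: deep chain of depth 7 + 4 sibling pairs
Remaining 5 groups: simple '{}' each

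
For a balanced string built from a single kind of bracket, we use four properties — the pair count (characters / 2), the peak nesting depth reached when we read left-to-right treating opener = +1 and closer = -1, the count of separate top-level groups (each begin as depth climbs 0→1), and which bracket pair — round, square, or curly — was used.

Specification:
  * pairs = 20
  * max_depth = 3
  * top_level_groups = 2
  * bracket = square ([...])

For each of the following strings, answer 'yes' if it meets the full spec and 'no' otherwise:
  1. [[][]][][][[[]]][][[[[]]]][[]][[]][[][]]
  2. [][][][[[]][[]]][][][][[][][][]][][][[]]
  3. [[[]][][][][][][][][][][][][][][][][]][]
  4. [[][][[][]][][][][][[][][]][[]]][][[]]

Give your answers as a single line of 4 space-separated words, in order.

Answer: no no yes no

Derivation:
String 1 '[[][]][][][[[]]][][[[[]]]][[]][[]][[][]]': depth seq [1 2 1 2 1 0 1 0 1 0 1 2 3 2 1 0 1 0 1 2 3 4 3 2 1 0 1 2 1 0 1 2 1 0 1 2 1 2 1 0]
  -> pairs=20 depth=4 groups=9 -> no
String 2 '[][][][[[]][[]]][][][][[][][][]][][][[]]': depth seq [1 0 1 0 1 0 1 2 3 2 1 2 3 2 1 0 1 0 1 0 1 0 1 2 1 2 1 2 1 2 1 0 1 0 1 0 1 2 1 0]
  -> pairs=20 depth=3 groups=11 -> no
String 3 '[[[]][][][][][][][][][][][][][][][][]][]': depth seq [1 2 3 2 1 2 1 2 1 2 1 2 1 2 1 2 1 2 1 2 1 2 1 2 1 2 1 2 1 2 1 2 1 2 1 2 1 0 1 0]
  -> pairs=20 depth=3 groups=2 -> yes
String 4 '[[][][[][]][][][][][[][][]][[]]][][[]]': depth seq [1 2 1 2 1 2 3 2 3 2 1 2 1 2 1 2 1 2 1 2 3 2 3 2 3 2 1 2 3 2 1 0 1 0 1 2 1 0]
  -> pairs=19 depth=3 groups=3 -> no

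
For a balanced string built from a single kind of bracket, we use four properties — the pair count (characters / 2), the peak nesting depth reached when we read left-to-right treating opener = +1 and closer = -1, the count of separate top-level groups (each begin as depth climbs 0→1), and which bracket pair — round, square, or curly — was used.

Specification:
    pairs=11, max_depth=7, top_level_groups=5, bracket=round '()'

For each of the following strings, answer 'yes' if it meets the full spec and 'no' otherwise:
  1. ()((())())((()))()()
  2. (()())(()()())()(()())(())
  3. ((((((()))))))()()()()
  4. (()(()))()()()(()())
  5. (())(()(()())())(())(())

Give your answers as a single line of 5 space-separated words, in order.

String 1 '()((())())((()))()()': depth seq [1 0 1 2 3 2 1 2 1 0 1 2 3 2 1 0 1 0 1 0]
  -> pairs=10 depth=3 groups=5 -> no
String 2 '(()())(()()())()(()())(())': depth seq [1 2 1 2 1 0 1 2 1 2 1 2 1 0 1 0 1 2 1 2 1 0 1 2 1 0]
  -> pairs=13 depth=2 groups=5 -> no
String 3 '((((((()))))))()()()()': depth seq [1 2 3 4 5 6 7 6 5 4 3 2 1 0 1 0 1 0 1 0 1 0]
  -> pairs=11 depth=7 groups=5 -> yes
String 4 '(()(()))()()()(()())': depth seq [1 2 1 2 3 2 1 0 1 0 1 0 1 0 1 2 1 2 1 0]
  -> pairs=10 depth=3 groups=5 -> no
String 5 '(())(()(()())())(())(())': depth seq [1 2 1 0 1 2 1 2 3 2 3 2 1 2 1 0 1 2 1 0 1 2 1 0]
  -> pairs=12 depth=3 groups=4 -> no

Answer: no no yes no no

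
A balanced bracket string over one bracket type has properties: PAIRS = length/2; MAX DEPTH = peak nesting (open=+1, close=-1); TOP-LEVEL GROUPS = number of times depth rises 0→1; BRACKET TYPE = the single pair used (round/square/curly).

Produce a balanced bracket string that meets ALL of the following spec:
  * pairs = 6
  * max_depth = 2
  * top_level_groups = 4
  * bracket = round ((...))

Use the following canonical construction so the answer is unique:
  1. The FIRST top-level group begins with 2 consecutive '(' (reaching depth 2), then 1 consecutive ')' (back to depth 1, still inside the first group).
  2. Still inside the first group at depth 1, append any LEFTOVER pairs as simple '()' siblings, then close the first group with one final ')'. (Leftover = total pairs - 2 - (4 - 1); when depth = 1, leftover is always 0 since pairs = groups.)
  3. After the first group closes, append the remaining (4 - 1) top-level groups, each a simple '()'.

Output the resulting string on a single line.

Answer: (()())()()()

Derivation:
Spec: pairs=6 depth=2 groups=4
Leftover pairs = 6 - 2 - (4-1) = 1
First group: deep chain of depth 2 + 1 sibling pairs
Remaining 3 groups: simple '()' each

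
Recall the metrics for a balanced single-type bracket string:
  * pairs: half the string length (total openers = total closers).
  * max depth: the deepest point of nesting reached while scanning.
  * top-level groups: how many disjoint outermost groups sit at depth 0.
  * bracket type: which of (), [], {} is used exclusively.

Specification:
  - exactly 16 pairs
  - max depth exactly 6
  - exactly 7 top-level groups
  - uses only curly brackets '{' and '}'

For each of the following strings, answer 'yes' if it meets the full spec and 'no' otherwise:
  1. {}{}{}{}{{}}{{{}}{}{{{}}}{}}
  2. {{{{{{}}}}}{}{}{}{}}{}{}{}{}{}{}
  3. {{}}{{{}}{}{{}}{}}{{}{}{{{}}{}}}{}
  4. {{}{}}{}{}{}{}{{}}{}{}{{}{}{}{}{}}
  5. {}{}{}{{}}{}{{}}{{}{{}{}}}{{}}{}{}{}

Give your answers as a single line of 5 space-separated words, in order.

String 1 '{}{}{}{}{{}}{{{}}{}{{{}}}{}}': depth seq [1 0 1 0 1 0 1 0 1 2 1 0 1 2 3 2 1 2 1 2 3 4 3 2 1 2 1 0]
  -> pairs=14 depth=4 groups=6 -> no
String 2 '{{{{{{}}}}}{}{}{}{}}{}{}{}{}{}{}': depth seq [1 2 3 4 5 6 5 4 3 2 1 2 1 2 1 2 1 2 1 0 1 0 1 0 1 0 1 0 1 0 1 0]
  -> pairs=16 depth=6 groups=7 -> yes
String 3 '{{}}{{{}}{}{{}}{}}{{}{}{{{}}{}}}{}': depth seq [1 2 1 0 1 2 3 2 1 2 1 2 3 2 1 2 1 0 1 2 1 2 1 2 3 4 3 2 3 2 1 0 1 0]
  -> pairs=17 depth=4 groups=4 -> no
String 4 '{{}{}}{}{}{}{}{{}}{}{}{{}{}{}{}{}}': depth seq [1 2 1 2 1 0 1 0 1 0 1 0 1 0 1 2 1 0 1 0 1 0 1 2 1 2 1 2 1 2 1 2 1 0]
  -> pairs=17 depth=2 groups=9 -> no
String 5 '{}{}{}{{}}{}{{}}{{}{{}{}}}{{}}{}{}{}': depth seq [1 0 1 0 1 0 1 2 1 0 1 0 1 2 1 0 1 2 1 2 3 2 3 2 1 0 1 2 1 0 1 0 1 0 1 0]
  -> pairs=18 depth=3 groups=11 -> no

Answer: no yes no no no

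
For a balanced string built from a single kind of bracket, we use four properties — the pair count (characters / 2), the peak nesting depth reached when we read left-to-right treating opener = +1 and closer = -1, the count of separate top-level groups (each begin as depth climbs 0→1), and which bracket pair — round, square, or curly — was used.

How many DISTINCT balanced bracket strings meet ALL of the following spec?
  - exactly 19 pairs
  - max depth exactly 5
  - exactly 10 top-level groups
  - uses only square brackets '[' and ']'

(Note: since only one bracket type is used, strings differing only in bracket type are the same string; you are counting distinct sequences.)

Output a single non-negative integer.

Spec: pairs=19 depth=5 groups=10
Count(depth <= 5) = 2346240
Count(depth <= 4) = 1982270
Count(depth == 5) = 2346240 - 1982270 = 363970

Answer: 363970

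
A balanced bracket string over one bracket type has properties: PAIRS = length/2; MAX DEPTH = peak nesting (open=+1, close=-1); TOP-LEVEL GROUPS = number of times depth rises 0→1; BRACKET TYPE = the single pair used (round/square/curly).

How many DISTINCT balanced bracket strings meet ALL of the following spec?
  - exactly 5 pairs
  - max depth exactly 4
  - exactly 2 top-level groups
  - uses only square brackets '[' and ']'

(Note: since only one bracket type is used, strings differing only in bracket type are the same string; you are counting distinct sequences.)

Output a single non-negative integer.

Spec: pairs=5 depth=4 groups=2
Count(depth <= 4) = 14
Count(depth <= 3) = 12
Count(depth == 4) = 14 - 12 = 2

Answer: 2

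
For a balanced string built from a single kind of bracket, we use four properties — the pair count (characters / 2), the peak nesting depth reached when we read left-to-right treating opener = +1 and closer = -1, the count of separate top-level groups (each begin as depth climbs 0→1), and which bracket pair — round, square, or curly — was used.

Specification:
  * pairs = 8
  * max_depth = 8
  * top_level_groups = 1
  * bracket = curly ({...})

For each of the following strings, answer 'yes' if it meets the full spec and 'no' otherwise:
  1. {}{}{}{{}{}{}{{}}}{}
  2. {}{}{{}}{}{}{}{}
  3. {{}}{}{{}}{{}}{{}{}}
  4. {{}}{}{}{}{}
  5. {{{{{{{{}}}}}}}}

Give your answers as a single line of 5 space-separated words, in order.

Answer: no no no no yes

Derivation:
String 1 '{}{}{}{{}{}{}{{}}}{}': depth seq [1 0 1 0 1 0 1 2 1 2 1 2 1 2 3 2 1 0 1 0]
  -> pairs=10 depth=3 groups=5 -> no
String 2 '{}{}{{}}{}{}{}{}': depth seq [1 0 1 0 1 2 1 0 1 0 1 0 1 0 1 0]
  -> pairs=8 depth=2 groups=7 -> no
String 3 '{{}}{}{{}}{{}}{{}{}}': depth seq [1 2 1 0 1 0 1 2 1 0 1 2 1 0 1 2 1 2 1 0]
  -> pairs=10 depth=2 groups=5 -> no
String 4 '{{}}{}{}{}{}': depth seq [1 2 1 0 1 0 1 0 1 0 1 0]
  -> pairs=6 depth=2 groups=5 -> no
String 5 '{{{{{{{{}}}}}}}}': depth seq [1 2 3 4 5 6 7 8 7 6 5 4 3 2 1 0]
  -> pairs=8 depth=8 groups=1 -> yes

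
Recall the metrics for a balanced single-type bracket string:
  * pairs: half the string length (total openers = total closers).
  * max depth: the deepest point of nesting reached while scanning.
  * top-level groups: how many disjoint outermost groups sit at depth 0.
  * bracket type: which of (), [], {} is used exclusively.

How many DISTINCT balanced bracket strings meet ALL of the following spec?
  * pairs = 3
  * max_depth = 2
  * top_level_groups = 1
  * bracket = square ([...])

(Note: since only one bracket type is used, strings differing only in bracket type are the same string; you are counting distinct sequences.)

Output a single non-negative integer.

Spec: pairs=3 depth=2 groups=1
Count(depth <= 2) = 1
Count(depth <= 1) = 0
Count(depth == 2) = 1 - 0 = 1

Answer: 1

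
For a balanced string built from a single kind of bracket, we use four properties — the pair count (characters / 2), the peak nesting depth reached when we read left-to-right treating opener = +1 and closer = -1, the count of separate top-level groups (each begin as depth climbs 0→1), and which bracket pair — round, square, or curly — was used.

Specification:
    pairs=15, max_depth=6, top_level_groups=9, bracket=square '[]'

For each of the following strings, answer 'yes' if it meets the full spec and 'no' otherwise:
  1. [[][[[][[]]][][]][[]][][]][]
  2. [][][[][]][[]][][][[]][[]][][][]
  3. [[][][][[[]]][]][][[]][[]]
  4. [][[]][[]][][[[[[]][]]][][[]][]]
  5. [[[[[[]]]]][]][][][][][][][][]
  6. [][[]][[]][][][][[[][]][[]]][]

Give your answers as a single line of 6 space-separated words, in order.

String 1 '[[][[[][[]]][][]][[]][][]][]': depth seq [1 2 1 2 3 4 3 4 5 4 3 2 3 2 3 2 1 2 3 2 1 2 1 2 1 0 1 0]
  -> pairs=14 depth=5 groups=2 -> no
String 2 '[][][[][]][[]][][][[]][[]][][][]': depth seq [1 0 1 0 1 2 1 2 1 0 1 2 1 0 1 0 1 0 1 2 1 0 1 2 1 0 1 0 1 0 1 0]
  -> pairs=16 depth=2 groups=11 -> no
String 3 '[[][][][[[]]][]][][[]][[]]': depth seq [1 2 1 2 1 2 1 2 3 4 3 2 1 2 1 0 1 0 1 2 1 0 1 2 1 0]
  -> pairs=13 depth=4 groups=4 -> no
String 4 '[][[]][[]][][[[[[]][]]][][[]][]]': depth seq [1 0 1 2 1 0 1 2 1 0 1 0 1 2 3 4 5 4 3 4 3 2 1 2 1 2 3 2 1 2 1 0]
  -> pairs=16 depth=5 groups=5 -> no
String 5 '[[[[[[]]]]][]][][][][][][][][]': depth seq [1 2 3 4 5 6 5 4 3 2 1 2 1 0 1 0 1 0 1 0 1 0 1 0 1 0 1 0 1 0]
  -> pairs=15 depth=6 groups=9 -> yes
String 6 '[][[]][[]][][][][[[][]][[]]][]': depth seq [1 0 1 2 1 0 1 2 1 0 1 0 1 0 1 0 1 2 3 2 3 2 1 2 3 2 1 0 1 0]
  -> pairs=15 depth=3 groups=8 -> no

Answer: no no no no yes no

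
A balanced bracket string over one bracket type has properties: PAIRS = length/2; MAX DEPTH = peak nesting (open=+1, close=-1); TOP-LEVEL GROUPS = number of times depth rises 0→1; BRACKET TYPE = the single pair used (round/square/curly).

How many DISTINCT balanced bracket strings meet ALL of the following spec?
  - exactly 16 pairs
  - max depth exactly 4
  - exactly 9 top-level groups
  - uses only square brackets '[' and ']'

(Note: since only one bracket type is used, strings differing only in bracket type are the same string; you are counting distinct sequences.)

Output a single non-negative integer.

Answer: 29619

Derivation:
Spec: pairs=16 depth=4 groups=9
Count(depth <= 4) = 86031
Count(depth <= 3) = 56412
Count(depth == 4) = 86031 - 56412 = 29619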